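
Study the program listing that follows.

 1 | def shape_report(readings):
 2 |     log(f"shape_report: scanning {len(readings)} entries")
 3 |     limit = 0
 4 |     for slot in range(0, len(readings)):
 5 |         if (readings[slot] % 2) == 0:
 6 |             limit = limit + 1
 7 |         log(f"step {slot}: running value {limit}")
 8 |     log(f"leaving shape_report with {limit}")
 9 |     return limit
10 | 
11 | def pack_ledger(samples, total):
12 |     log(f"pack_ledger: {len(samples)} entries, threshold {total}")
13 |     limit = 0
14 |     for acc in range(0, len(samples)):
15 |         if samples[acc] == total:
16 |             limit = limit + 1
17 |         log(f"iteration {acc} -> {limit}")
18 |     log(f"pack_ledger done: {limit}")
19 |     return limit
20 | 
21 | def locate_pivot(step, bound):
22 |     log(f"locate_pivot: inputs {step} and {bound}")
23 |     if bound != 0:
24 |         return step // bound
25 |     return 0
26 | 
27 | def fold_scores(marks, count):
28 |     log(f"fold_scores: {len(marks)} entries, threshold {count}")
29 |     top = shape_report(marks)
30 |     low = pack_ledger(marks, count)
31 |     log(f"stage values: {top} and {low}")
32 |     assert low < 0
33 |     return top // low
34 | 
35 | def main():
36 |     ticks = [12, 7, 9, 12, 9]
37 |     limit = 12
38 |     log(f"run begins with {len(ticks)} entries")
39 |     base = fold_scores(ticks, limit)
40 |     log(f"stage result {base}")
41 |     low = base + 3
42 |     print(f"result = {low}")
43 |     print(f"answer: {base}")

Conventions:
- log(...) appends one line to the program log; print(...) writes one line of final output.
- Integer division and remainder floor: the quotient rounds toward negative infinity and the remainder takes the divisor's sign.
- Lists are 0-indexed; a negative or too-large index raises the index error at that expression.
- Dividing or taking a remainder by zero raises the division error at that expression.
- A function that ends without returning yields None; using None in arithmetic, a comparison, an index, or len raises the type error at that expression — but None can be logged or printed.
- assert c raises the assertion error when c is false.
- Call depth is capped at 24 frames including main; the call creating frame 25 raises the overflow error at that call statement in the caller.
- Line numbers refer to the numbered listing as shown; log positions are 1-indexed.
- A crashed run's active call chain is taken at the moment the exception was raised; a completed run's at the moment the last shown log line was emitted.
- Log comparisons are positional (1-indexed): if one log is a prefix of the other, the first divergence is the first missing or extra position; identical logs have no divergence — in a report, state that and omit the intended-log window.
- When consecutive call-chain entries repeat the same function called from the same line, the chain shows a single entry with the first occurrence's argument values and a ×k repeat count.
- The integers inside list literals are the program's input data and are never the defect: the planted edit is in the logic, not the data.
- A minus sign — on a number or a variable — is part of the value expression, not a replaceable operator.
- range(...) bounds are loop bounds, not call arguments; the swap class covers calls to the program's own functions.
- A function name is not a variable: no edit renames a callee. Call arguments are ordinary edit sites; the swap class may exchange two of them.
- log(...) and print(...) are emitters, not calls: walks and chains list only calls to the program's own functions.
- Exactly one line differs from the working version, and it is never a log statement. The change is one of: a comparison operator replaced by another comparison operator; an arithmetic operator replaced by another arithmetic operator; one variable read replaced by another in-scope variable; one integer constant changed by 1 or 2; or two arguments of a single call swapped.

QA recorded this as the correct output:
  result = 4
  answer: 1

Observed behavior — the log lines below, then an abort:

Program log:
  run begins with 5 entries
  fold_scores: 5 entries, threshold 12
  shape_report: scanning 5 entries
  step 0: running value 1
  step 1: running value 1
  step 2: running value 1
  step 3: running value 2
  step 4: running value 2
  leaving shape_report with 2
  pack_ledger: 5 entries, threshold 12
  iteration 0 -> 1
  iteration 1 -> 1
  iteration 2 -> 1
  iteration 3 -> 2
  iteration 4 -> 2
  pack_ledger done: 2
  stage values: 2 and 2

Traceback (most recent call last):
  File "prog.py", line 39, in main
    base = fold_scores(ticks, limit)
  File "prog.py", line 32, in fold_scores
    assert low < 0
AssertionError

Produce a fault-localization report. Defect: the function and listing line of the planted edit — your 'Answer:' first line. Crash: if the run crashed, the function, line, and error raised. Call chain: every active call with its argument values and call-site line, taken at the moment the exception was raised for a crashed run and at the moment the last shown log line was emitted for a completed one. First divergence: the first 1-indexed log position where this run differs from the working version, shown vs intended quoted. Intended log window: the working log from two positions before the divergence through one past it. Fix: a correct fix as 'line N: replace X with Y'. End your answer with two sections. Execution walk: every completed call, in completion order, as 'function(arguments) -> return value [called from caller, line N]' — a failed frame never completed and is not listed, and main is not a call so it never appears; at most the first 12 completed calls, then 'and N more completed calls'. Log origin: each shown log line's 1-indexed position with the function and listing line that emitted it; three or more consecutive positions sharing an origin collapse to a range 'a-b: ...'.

Answer: the defect is in fold_scores at line 32.
Core observation: Only 17 log lines were emitted before the run died; the intended continuation was 'stage result 1'.
Crash: fold_scores, line 32, AssertionError.
Call chain: main -> fold_scores([12, 7, 9, 12, 9], 12) (called at line 39).
First divergence: position 18; the shown log stops at 17 lines while the working version next logs 'stage result 1'.
Intended log window:
  16: pack_ledger done: 2
  17: stage values: 2 and 2
  18: stage result 1
Execution walk:
  shape_report([12, 7, 9, 12, 9]) -> 2  [called from fold_scores, line 29]
  pack_ledger([12, 7, 9, 12, 9], 12) -> 2  [called from fold_scores, line 30]
Log line origins:
  1 — main, line 38
  2 — fold_scores, line 28
  3 — shape_report, line 2
  4-8 — shape_report, line 7
  9 — shape_report, line 8
  10 — pack_ledger, line 12
  11-15 — pack_ledger, line 17
  16 — pack_ledger, line 18
  17 — fold_scores, line 31
A correct fix: line 32: replace `<` with `>`.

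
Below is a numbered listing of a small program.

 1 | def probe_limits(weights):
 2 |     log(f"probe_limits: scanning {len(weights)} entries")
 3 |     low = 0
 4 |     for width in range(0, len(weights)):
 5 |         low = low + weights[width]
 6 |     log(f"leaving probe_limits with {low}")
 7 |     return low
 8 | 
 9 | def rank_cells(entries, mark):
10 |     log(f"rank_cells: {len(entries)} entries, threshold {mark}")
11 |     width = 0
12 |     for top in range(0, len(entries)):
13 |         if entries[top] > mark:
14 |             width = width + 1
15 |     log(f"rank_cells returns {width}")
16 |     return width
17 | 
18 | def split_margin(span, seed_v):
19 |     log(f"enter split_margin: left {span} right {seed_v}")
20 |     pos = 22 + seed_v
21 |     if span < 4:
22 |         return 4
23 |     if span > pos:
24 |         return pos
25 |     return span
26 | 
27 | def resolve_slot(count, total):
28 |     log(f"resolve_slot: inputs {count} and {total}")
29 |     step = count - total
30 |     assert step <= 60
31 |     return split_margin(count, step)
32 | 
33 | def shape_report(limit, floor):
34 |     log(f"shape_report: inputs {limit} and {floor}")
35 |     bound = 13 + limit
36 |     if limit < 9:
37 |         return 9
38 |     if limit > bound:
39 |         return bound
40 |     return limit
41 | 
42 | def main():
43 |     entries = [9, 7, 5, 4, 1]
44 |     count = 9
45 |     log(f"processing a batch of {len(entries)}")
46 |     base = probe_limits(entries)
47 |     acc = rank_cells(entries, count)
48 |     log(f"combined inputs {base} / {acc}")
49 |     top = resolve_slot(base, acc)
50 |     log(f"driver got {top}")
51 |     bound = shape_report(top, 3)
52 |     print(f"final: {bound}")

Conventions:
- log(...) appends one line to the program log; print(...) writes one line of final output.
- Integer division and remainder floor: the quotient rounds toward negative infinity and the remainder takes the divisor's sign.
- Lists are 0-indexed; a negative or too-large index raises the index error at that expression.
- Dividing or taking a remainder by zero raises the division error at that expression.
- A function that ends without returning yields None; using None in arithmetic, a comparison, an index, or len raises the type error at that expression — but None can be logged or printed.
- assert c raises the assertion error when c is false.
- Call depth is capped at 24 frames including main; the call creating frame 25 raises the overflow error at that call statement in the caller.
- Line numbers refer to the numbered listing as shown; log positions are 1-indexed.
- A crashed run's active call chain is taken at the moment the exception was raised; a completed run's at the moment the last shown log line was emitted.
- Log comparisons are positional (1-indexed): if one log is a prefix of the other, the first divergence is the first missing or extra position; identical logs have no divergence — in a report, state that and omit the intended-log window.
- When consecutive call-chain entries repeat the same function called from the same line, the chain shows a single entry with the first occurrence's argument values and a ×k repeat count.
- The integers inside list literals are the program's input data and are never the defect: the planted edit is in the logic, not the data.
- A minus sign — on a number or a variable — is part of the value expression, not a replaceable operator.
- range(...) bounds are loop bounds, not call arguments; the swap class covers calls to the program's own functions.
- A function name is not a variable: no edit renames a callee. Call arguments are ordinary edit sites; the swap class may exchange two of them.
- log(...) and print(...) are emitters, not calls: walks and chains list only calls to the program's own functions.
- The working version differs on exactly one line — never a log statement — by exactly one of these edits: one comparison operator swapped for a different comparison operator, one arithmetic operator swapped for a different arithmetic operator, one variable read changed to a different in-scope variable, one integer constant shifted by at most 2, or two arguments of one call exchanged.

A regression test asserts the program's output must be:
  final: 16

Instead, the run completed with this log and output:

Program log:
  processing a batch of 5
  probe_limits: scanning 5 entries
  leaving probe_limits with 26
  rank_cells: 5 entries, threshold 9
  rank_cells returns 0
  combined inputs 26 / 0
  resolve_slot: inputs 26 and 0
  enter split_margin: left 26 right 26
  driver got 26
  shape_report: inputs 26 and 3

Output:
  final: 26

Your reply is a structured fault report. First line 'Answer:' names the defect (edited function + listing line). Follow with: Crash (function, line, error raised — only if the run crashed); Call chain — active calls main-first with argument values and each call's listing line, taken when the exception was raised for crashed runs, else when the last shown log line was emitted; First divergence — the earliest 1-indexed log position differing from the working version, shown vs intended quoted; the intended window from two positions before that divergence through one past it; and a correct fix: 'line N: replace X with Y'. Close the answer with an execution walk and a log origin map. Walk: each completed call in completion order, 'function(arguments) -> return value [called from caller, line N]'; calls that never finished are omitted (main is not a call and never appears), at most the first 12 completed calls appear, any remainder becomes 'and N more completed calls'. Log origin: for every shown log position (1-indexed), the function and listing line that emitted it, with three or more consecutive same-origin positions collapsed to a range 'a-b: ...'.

Answer: the defect is in shape_report at line 35.
Core observation: The logs agree in full; only the final output differs.
Call chain: main -> shape_report(26, 3) (called at line 51).
First divergence: none; the two logs match at every position.
Execution walk:
  probe_limits([9, 7, 5, 4, 1]) -> 26  [called from main, line 46]
  rank_cells([9, 7, 5, 4, 1], 9) -> 0  [called from main, line 47]
  split_margin(26, 26) -> 26  [called from resolve_slot, line 31]
  resolve_slot(26, 0) -> 26  [called from main, line 49]
  shape_report(26, 3) -> 26  [called from main, line 51]
Log line origins:
  1: logged in main at line 45
  2: logged in probe_limits at line 2
  3: logged in probe_limits at line 6
  4: logged in rank_cells at line 10
  5: logged in rank_cells at line 15
  6: logged in main at line 48
  7: logged in resolve_slot at line 28
  8: logged in split_margin at line 19
  9: logged in main at line 50
  10: logged in shape_report at line 34
A correct fix: line 35: replace `limit` with `floor`.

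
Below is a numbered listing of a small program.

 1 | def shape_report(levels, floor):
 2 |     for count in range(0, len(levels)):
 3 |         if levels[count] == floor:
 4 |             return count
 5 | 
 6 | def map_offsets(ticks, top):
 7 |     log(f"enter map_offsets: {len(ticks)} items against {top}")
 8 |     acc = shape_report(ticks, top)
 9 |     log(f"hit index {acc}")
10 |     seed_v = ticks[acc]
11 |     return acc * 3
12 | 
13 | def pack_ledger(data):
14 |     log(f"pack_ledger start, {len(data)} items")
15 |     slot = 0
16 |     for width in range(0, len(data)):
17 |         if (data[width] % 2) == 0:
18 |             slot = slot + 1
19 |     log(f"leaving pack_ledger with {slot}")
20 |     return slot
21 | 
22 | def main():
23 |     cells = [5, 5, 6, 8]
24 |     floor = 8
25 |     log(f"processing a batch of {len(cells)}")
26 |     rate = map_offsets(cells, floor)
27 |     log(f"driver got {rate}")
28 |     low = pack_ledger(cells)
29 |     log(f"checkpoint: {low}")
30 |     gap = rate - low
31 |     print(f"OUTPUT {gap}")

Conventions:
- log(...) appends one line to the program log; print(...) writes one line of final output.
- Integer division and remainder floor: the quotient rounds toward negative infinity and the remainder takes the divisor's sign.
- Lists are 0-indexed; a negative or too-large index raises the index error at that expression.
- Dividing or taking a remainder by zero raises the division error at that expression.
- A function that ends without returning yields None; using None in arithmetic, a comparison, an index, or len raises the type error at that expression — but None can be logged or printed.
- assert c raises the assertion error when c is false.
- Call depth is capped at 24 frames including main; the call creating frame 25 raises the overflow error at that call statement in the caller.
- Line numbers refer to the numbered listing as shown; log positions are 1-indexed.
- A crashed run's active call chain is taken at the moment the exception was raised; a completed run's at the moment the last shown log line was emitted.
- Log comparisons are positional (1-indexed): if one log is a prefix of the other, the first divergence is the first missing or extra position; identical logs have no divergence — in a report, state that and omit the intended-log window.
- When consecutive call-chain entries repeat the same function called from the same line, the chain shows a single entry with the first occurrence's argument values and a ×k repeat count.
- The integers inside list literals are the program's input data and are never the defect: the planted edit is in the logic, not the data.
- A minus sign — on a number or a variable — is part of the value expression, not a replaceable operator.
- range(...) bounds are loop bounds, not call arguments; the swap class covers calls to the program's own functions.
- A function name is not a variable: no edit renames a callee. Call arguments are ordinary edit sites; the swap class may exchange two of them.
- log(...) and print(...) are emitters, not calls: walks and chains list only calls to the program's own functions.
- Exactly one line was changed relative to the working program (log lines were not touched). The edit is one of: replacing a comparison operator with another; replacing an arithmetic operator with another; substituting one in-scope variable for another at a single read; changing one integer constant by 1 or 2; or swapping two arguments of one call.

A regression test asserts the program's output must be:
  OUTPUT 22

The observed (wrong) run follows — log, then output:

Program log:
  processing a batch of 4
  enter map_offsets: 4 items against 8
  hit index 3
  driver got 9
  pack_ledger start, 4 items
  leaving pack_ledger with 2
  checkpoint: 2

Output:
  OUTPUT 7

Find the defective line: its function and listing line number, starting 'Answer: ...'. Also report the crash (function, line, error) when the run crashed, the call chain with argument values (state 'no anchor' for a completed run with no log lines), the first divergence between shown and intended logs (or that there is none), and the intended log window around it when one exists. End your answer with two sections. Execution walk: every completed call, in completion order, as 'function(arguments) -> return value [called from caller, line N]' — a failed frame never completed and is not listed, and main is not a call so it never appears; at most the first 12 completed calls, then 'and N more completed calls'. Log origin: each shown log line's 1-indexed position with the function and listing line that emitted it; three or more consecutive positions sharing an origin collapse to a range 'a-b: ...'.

Answer: the defect is in map_offsets at line 11.
The tell: Log line 4 is where behavior first shows: 'driver got 9' appears instead of 'driver got 24'.
Call chain: main.
First divergence: position 4 — shown 'driver got 9', intended 'driver got 24'.
Intended log window:
  2: enter map_offsets: 4 items against 8
  3: hit index 3
  4: driver got 24
  5: pack_ledger start, 4 items
Execution walk:
  shape_report([5, 5, 6, 8], 8) -> 3  [called from map_offsets, line 8]
  map_offsets([5, 5, 6, 8], 8) -> 9  [called from main, line 26]
  pack_ledger([5, 5, 6, 8]) -> 2  [called from main, line 28]
Log line origins:
  1: logged in main at line 25
  2: logged in map_offsets at line 7
  3: logged in map_offsets at line 9
  4: logged in main at line 27
  5: logged in pack_ledger at line 14
  6: logged in pack_ledger at line 19
  7: logged in main at line 29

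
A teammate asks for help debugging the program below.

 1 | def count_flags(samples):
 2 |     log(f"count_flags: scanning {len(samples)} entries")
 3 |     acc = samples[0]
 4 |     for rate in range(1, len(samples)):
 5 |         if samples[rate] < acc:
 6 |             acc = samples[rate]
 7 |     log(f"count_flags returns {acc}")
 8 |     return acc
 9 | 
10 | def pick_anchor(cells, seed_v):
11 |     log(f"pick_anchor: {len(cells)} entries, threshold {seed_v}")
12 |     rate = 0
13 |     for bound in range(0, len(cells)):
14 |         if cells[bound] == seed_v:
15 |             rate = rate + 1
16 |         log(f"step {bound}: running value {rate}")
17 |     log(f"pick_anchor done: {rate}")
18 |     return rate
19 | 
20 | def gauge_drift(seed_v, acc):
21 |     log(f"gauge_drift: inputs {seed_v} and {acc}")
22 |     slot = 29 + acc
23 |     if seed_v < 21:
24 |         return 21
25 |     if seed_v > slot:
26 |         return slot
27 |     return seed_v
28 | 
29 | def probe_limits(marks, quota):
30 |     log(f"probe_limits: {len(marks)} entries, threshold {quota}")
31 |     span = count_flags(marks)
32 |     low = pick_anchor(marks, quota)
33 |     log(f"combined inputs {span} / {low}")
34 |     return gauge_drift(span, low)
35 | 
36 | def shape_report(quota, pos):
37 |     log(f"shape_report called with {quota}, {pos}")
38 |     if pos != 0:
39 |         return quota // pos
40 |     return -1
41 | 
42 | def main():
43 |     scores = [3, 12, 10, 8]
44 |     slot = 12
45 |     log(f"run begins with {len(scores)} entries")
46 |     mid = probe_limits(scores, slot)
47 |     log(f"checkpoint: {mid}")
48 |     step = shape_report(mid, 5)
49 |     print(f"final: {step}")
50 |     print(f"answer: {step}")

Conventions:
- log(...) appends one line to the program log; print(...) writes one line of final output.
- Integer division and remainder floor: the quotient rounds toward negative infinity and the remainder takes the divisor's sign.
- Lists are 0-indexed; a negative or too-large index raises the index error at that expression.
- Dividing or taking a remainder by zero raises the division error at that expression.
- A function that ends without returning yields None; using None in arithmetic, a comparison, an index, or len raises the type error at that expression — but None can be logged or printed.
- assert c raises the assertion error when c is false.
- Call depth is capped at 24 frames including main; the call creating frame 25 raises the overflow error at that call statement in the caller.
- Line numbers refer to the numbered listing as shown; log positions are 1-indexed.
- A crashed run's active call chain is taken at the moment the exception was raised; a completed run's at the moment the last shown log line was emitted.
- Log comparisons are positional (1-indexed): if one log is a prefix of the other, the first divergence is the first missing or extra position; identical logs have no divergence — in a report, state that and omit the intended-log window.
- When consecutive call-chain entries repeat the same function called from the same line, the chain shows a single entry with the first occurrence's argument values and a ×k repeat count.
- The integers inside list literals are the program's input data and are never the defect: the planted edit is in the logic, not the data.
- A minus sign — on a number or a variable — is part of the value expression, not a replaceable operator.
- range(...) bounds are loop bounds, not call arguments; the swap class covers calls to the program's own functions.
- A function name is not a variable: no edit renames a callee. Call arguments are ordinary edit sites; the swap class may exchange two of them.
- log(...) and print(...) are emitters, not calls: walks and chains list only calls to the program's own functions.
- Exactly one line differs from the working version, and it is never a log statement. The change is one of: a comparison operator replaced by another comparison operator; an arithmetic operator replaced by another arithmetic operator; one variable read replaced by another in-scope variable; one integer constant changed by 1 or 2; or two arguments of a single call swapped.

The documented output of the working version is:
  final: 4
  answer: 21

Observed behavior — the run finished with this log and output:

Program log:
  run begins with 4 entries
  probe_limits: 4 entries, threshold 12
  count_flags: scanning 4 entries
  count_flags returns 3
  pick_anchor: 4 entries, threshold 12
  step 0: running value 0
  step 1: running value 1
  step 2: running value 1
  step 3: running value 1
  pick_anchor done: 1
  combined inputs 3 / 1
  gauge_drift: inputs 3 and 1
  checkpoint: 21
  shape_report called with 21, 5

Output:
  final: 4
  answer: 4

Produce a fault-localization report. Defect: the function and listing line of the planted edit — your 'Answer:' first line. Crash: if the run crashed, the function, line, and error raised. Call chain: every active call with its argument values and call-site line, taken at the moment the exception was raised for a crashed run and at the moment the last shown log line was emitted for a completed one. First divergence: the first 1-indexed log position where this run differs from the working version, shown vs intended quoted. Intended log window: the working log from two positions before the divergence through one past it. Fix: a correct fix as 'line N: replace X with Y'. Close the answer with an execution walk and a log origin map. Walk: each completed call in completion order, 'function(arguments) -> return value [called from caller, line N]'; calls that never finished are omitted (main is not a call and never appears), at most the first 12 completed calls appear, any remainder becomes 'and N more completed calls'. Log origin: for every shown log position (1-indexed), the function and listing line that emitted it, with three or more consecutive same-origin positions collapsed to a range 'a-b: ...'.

Answer: the defect is in main at line 50.
Key observation: Nothing in the log betrays the bug — only the output does.
Call chain: main -> shape_report(21, 5) (called at line 48).
First divergence: there is none — every log position agrees.
Execution walk:
  count_flags([3, 12, 10, 8]) -> 3  [called from probe_limits, line 31]
  pick_anchor([3, 12, 10, 8], 12) -> 1  [called from probe_limits, line 32]
  gauge_drift(3, 1) -> 21  [called from probe_limits, line 34]
  probe_limits([3, 12, 10, 8], 12) -> 21  [called from main, line 46]
  shape_report(21, 5) -> 4  [called from main, line 48]
Log origins:
  1: from main, line 45
  2: from probe_limits, line 30
  3: from count_flags, line 2
  4: from count_flags, line 7
  5: from pick_anchor, line 11
  6-9: from pick_anchor, line 16
  10: from pick_anchor, line 17
  11: from probe_limits, line 33
  12: from gauge_drift, line 21
  13: from main, line 47
  14: from shape_report, line 37
A correct fix: line 50: replace `step` with `mid`.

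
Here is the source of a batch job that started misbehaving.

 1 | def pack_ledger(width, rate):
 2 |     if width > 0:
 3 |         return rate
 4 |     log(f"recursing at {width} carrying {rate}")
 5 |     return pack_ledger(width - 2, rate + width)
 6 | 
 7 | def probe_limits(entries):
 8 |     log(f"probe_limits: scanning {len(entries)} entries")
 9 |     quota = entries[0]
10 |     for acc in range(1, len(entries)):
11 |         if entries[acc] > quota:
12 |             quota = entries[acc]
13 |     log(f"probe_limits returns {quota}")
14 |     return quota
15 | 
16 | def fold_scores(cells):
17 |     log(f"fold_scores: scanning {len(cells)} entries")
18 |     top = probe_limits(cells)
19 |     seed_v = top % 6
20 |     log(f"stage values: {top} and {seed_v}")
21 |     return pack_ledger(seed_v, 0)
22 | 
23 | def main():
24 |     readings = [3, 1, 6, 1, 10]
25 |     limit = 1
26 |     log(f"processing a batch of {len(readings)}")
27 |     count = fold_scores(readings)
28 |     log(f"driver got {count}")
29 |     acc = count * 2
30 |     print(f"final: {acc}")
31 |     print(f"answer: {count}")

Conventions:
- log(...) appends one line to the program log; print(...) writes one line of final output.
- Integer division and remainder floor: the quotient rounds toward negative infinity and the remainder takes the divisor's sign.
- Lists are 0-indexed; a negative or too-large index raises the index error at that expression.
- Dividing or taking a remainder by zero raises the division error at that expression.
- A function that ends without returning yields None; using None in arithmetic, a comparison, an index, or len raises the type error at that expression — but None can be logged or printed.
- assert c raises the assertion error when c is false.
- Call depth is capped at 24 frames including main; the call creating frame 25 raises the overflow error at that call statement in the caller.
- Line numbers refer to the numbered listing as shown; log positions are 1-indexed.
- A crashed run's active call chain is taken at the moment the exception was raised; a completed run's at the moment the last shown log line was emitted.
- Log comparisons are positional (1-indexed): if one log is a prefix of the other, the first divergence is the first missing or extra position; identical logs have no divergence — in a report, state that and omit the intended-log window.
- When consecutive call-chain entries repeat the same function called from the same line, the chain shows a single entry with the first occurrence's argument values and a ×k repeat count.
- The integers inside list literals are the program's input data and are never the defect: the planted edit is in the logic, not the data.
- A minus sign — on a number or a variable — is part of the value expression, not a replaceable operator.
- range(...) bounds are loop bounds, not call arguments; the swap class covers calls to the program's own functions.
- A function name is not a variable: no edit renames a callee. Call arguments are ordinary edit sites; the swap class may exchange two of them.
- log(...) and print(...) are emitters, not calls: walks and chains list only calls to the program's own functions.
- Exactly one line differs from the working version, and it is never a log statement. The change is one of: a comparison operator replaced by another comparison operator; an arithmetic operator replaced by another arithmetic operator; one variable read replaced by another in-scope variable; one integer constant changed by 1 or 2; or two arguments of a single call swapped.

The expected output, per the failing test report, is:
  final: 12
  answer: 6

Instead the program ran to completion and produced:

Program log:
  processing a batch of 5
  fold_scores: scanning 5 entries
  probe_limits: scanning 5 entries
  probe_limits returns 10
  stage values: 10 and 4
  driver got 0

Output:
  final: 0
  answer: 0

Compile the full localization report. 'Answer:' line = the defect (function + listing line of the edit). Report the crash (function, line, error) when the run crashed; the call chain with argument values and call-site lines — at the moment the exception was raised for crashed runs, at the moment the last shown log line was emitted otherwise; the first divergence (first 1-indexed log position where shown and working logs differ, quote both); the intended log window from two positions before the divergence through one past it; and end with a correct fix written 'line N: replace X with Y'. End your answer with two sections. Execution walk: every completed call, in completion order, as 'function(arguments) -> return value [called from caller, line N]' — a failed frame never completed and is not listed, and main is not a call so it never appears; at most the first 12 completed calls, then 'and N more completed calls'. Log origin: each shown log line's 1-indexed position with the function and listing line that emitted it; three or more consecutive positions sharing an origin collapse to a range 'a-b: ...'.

Answer: the defect is in pack_ledger at line 2.
Core observation: Everything matches until log position 6, which reads 'driver got 0' in place of 'recursing at 4 carrying 0'.
Call chain: main.
First divergence: position 6 — the shown line 'driver got 0' should read 'recursing at 4 carrying 0'.
Intended log window:
  4: probe_limits returns 10
  5: stage values: 10 and 4
  6: recursing at 4 carrying 0
  7: recursing at 2 carrying 4
Execution walk:
  probe_limits([3, 1, 6, 1, 10]) -> 10  [called from fold_scores, line 18]
  pack_ledger(4, 0) -> 0  [called from fold_scores, line 21]
  fold_scores([3, 1, 6, 1, 10]) -> 0  [called from main, line 27]
Origin of each log line:
  1: logged in main at line 26
  2: logged in fold_scores at line 17
  3: logged in probe_limits at line 8
  4: logged in probe_limits at line 13
  5: logged in fold_scores at line 20
  6: logged in main at line 28
A correct fix: line 2: replace `>` with `<=`.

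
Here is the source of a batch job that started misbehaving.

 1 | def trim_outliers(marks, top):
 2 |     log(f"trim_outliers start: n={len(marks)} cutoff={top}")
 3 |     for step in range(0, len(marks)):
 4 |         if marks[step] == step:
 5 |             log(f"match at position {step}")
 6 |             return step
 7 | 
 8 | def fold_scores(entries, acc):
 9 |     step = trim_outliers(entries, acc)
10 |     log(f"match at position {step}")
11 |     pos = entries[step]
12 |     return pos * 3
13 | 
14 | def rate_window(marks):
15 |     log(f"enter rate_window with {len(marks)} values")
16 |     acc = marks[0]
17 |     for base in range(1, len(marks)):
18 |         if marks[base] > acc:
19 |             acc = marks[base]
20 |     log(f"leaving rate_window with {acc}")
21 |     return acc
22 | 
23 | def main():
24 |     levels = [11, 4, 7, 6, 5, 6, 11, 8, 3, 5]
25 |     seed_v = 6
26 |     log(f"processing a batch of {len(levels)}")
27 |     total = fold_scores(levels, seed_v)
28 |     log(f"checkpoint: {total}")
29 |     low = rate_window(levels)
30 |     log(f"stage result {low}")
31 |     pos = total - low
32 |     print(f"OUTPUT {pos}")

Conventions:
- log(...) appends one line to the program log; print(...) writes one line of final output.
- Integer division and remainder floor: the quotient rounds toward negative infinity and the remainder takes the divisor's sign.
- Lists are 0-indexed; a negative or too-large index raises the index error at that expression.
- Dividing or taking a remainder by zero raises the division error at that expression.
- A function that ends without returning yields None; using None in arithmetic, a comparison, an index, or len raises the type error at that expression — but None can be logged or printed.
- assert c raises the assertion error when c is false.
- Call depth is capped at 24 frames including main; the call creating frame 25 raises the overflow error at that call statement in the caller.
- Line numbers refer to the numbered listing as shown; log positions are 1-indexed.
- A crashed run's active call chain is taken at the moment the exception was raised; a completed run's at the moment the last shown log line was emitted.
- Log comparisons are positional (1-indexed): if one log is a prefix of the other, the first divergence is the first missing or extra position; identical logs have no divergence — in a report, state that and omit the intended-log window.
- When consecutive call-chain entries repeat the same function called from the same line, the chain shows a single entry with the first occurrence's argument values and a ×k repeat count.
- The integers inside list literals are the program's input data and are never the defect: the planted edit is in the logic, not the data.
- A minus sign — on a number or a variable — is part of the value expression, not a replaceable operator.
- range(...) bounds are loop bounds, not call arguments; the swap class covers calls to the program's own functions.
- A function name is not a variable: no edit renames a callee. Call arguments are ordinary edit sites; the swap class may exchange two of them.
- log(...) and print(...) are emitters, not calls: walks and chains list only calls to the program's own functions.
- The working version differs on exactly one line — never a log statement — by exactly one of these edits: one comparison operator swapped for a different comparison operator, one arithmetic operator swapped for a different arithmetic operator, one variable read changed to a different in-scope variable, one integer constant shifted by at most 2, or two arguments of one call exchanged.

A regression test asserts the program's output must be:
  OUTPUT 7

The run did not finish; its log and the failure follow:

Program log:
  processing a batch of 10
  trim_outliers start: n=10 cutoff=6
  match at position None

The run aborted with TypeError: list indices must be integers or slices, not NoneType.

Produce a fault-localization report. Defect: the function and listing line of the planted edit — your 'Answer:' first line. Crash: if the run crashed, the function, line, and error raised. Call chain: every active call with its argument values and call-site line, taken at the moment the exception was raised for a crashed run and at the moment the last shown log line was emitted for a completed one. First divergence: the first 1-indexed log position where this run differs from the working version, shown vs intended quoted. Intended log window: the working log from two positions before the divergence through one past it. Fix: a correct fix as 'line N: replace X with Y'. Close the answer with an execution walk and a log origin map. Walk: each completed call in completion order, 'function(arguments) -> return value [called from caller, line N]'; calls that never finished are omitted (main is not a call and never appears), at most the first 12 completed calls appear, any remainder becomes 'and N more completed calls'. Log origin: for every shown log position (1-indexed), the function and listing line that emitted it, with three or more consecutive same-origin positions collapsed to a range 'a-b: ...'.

Answer: the defect is in trim_outliers at line 4.
The tell: Position 3 is the first bad log line: 'match at position None' should read 'match at position 3'.
Crash: fold_scores, line 11, TypeError.
Call chain: main -> fold_scores([11, 4, 7, 6, 5, 6, 11, 8, 3, 5], 6) (called at line 27).
First divergence: at position 3 the run shows 'match at position None' where the working version logs 'match at position 3'.
Intended log window:
  1: processing a batch of 10
  2: trim_outliers start: n=10 cutoff=6
  3: match at position 3
  4: match at position 3
Execution walk:
  trim_outliers([11, 4, 7, 6, 5, 6, 11, 8, 3, 5], 6) -> None  [called from fold_scores, line 9]
Log origins:
  1: from main, line 26
  2: from trim_outliers, line 2
  3: from fold_scores, line 10
A correct fix: line 4: replace `marks[step] == step` with `marks[step] == top`.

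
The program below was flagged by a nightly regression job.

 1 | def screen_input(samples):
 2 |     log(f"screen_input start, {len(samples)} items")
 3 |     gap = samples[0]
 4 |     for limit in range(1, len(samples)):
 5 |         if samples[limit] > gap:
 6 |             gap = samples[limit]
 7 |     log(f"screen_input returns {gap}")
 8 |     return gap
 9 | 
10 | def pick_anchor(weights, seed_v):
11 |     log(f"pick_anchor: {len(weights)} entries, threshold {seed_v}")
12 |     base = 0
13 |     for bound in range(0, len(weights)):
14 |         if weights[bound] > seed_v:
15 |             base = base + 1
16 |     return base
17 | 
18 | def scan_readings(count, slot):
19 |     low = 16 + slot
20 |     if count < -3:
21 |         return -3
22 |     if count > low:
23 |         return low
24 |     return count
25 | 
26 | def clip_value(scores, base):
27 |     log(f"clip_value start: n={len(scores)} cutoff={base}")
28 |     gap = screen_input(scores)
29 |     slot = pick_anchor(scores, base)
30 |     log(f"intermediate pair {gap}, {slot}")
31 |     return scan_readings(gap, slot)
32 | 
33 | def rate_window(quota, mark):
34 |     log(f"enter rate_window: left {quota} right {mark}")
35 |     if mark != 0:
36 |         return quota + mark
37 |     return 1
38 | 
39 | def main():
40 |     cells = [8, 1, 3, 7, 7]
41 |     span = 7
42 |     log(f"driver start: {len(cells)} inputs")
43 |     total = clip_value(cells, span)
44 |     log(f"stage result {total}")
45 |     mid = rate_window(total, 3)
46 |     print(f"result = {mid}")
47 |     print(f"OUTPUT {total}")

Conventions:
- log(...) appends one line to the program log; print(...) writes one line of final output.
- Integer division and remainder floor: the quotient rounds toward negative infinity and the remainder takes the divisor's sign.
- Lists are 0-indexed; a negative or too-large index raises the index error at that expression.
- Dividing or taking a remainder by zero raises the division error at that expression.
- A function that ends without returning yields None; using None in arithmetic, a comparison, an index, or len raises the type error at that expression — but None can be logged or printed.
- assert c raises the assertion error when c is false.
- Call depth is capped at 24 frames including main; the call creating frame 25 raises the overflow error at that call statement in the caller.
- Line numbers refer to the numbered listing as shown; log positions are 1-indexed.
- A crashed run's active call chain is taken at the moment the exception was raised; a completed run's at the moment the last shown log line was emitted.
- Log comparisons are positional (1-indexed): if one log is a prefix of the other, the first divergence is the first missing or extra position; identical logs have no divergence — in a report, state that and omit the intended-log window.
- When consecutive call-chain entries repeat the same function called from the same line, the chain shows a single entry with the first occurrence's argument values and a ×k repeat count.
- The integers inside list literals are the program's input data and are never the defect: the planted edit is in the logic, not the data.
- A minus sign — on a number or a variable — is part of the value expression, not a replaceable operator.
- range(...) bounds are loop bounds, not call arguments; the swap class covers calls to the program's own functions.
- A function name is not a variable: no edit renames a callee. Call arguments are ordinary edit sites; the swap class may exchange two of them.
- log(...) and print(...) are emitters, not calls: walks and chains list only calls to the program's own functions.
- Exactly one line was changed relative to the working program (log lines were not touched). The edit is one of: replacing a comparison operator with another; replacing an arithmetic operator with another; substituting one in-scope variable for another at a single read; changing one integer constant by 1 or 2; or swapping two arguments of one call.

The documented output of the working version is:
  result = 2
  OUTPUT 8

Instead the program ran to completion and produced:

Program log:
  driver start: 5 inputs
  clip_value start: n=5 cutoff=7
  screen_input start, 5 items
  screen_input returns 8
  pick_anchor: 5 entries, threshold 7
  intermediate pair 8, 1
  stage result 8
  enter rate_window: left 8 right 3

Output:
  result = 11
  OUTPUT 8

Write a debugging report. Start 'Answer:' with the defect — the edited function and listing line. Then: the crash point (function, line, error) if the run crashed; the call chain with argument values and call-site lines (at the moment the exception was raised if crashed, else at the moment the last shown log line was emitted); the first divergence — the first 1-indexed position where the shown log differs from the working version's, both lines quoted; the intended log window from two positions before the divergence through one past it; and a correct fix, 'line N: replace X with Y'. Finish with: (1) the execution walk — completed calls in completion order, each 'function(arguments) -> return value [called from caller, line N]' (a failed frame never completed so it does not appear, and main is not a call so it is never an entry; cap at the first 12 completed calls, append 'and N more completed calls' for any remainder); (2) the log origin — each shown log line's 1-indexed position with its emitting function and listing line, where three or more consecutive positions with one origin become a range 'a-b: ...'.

Answer: the defect is in rate_window at line 36.
The tell: Every logged value matches the working version; the printed result is what differs.
Call chain: main -> rate_window(8, 3) (called at line 45).
First divergence: none (the log streams are identical).
Execution walk:
  screen_input([8, 1, 3, 7, 7]) -> 8  [called from clip_value, line 28]
  pick_anchor([8, 1, 3, 7, 7], 7) -> 1  [called from clip_value, line 29]
  scan_readings(8, 1) -> 8  [called from clip_value, line 31]
  clip_value([8, 1, 3, 7, 7], 7) -> 8  [called from main, line 43]
  rate_window(8, 3) -> 11  [called from main, line 45]
Log line origins:
  1: logged in main at line 42
  2: logged in clip_value at line 27
  3: logged in screen_input at line 2
  4: logged in screen_input at line 7
  5: logged in pick_anchor at line 11
  6: logged in clip_value at line 30
  7: logged in main at line 44
  8: logged in rate_window at line 34
A correct fix: line 36: replace `+` with `%`.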